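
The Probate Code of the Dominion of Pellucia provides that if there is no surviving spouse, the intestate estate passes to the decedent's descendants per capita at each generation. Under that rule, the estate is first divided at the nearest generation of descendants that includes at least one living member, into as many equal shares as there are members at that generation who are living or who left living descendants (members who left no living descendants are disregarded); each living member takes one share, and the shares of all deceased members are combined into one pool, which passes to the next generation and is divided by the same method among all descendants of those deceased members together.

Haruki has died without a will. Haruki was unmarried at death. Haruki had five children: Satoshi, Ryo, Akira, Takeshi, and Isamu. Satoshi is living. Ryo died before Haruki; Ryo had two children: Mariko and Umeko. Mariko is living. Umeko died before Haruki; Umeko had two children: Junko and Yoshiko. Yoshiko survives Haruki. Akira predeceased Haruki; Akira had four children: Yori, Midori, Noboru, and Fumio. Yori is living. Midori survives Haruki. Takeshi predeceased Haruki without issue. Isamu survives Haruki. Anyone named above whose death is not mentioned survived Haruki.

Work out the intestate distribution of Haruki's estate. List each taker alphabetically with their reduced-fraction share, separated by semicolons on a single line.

Fumio 1/12; Isamu 1/4; Junko 1/24; Mariko 1/12; Midori 1/12; Noboru 1/12; Satoshi 1/4; Yori 1/12; Yoshiko 1/24

There is no surviving spouse, so the entire estate passes to Haruki's descendants per capita at each generation.
At generation 1 (Satoshi, Ryo, Akira, Isamu) there are 4 shares of (1)/4 = 1/4 each.
Living: Satoshi and Isamu — each takes 1/4.
Deceased: Ryo and Akira. Their combined 1/2 is pooled and carried to generation 2.
At generation 2 (Mariko, Umeko, Yori, Midori, Noboru, Fumio) there are 6 shares of (1/2)/6 = 1/12 each.
Living: Mariko, Yori, Midori, Noboru, and Fumio — each takes 1/12.
Deceased: Umeko. That 1/12 share is carried to generation 3.
At generation 3 (Junko, Yoshiko) there are 2 shares of (1/12)/2 = 1/24 each.
Living: Junko and Yoshiko — each takes 1/24.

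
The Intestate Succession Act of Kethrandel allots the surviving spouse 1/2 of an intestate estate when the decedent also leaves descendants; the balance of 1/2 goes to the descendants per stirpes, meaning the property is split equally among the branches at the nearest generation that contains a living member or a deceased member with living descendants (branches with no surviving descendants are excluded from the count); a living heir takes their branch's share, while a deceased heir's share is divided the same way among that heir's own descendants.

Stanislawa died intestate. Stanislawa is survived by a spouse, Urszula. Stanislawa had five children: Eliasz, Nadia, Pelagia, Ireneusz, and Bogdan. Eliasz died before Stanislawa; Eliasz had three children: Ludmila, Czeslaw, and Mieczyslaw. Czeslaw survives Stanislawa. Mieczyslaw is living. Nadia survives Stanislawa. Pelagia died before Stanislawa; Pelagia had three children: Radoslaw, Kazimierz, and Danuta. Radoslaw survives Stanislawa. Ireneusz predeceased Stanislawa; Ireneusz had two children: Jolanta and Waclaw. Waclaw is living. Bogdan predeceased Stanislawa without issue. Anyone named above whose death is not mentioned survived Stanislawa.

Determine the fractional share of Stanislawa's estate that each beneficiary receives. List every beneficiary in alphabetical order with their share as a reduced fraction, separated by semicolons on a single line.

Czeslaw 1/24; Danuta 1/24; Jolanta 1/16; Kazimierz 1/24; Ludmila 1/24; Mieczyslaw 1/24; Nadia 1/8; Radoslaw 1/24; Urszula 1/2; Waclaw 1/16

Urszula, as surviving spouse, takes 1/2.
The remaining 1/2 passes to Stanislawa's descendants per stirpes.
Bogdan left no surviving issue, so that branch lapses and is disregarded.
The 1/2 is divided into 4 equal shares of 1/8 among Eliasz, Nadia, Pelagia, Ireneusz.
Eliasz predeceased; the 1/8 allotted to Eliasz's branch passes to Eliasz's issue by representation.
The 1/8 is divided into 3 equal shares of 1/24 among Ludmila, Czeslaw, Mieczyslaw.
Ludmila is living and takes 1/24.
Czeslaw is living and takes 1/24.
Mieczyslaw is living and takes 1/24.
Nadia is living and takes 1/8.
Pelagia predeceased; the 1/8 allotted to Pelagia's branch passes to Pelagia's issue by representation.
The 1/8 is divided into 3 equal shares of 1/24 among Radoslaw, Kazimierz, Danuta.
Radoslaw is living and takes 1/24.
Kazimierz is living and takes 1/24.
Danuta is living and takes 1/24.
Ireneusz predeceased; the 1/8 allotted to Ireneusz's branch passes to Ireneusz's issue by representation.
The 1/8 is divided into 2 equal shares of 1/16 among Jolanta, Waclaw.
Jolanta is living and takes 1/16.
Waclaw is living and takes 1/16.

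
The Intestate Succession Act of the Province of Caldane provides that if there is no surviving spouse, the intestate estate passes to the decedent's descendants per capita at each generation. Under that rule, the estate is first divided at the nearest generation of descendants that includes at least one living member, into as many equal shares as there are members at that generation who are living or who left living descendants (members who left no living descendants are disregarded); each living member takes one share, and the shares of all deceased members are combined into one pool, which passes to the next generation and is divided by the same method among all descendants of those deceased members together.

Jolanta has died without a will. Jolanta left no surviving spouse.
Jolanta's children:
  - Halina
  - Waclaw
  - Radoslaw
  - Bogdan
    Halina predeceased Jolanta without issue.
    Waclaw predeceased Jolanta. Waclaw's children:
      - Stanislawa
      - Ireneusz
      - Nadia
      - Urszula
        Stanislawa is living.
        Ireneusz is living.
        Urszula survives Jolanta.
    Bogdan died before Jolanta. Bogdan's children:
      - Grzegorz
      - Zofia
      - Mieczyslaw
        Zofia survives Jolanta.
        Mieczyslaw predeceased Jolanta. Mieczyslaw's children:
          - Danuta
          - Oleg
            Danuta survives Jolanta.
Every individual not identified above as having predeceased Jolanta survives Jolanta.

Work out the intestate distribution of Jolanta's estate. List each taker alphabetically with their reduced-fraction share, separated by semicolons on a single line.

Danuta 1/21; Grzegorz 2/21; Ireneusz 2/21; Nadia 2/21; Oleg 1/21; Radoslaw 1/3; Stanislawa 2/21; Urszula 2/21; Zofia 2/21

There is no surviving spouse, so the entire estate passes to Jolanta's descendants per capita at each generation.
At generation 1 (Waclaw, Radoslaw, Bogdan) there are 3 shares of (1)/3 = 1/3 each.
Living: Radoslaw — each takes 1/3.
Deceased: Waclaw and Bogdan. Their combined 2/3 is pooled and carried to generation 2.
At generation 2 (Stanislawa, Ireneusz, Nadia, Urszula, Grzegorz, Zofia, Mieczyslaw) there are 7 shares of (2/3)/7 = 2/21 each.
Living: Stanislawa, Ireneusz, Nadia, Urszula, Grzegorz, and Zofia — each takes 2/21.
Deceased: Mieczyslaw. That 2/21 share is carried to generation 3.
At generation 3 (Danuta, Oleg) there are 2 shares of (2/21)/2 = 1/21 each.
Living: Danuta and Oleg — each takes 1/21.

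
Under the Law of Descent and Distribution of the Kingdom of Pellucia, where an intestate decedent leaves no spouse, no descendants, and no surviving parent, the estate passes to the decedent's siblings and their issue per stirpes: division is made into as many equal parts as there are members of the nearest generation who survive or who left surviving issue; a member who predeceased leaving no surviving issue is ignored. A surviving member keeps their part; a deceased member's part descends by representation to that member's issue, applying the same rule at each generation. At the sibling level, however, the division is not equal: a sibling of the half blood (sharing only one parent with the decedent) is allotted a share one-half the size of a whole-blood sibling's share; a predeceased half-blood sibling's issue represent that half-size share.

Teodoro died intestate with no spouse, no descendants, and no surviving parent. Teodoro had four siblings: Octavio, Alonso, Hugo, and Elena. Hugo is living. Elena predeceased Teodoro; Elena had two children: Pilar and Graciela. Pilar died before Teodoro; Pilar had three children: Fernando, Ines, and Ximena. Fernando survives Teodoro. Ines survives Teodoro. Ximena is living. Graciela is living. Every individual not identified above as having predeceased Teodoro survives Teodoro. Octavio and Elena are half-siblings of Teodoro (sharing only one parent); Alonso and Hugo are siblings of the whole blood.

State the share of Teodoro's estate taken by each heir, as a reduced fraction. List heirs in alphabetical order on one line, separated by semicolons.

No spouse, descendants, or parent survives, so the estate passes to Teodoro's siblings per stirpes.
Half-blood siblings count for one-half the weight of whole-blood siblings at the initial division.
Dividing 1 in proportion to weights (total weight 3): Octavio (weight 1/2) → 1/6; Alonso (weight 1) → 1/3; Hugo (weight 1) → 1/3; Elena (weight 1/2) → 1/6.
Octavio is living and takes 1/6.
Alonso is living and takes 1/3.
Hugo is living and takes 1/3.
Elena predeceased; the 1/6 allotted to Elena's branch passes to Elena's issue by representation.
The 1/6 is divided into 2 equal shares of 1/12 among Pilar, Graciela.
Pilar predeceased; the 1/12 allotted to Pilar's branch passes to Pilar's issue by representation.
The 1/12 is divided into 3 equal shares of 1/36 among Fernando, Ines, Ximena.
Fernando is living and takes 1/36.
Ines is living and takes 1/36.
Ximena is living and takes 1/36.
Graciela is living and takes 1/12.

Alonso 1/3; Fernando 1/36; Graciela 1/12; Hugo 1/3; Ines 1/36; Octavio 1/6; Ximena 1/36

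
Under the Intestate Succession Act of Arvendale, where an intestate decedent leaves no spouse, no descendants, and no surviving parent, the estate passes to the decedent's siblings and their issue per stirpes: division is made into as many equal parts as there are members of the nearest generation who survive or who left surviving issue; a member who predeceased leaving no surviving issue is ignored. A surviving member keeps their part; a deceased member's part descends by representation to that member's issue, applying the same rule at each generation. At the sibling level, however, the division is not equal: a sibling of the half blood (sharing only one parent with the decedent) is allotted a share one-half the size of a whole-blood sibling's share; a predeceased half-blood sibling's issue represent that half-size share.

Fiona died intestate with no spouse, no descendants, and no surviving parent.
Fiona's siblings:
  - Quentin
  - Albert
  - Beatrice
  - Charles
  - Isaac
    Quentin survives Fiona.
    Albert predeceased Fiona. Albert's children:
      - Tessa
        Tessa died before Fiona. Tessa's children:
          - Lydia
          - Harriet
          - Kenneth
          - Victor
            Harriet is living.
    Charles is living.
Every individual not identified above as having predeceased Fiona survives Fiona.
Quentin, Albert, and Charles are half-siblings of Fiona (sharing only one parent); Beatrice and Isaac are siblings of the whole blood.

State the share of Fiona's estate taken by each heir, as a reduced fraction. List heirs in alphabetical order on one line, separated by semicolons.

No spouse, descendants, or parent survives, so the estate passes to Fiona's siblings per stirpes.
Half-blood siblings count for one-half the weight of whole-blood siblings at the initial division.
Dividing 1 in proportion to weights (total weight 7/2): Quentin (weight 1/2) → 1/7; Albert (weight 1/2) → 1/7; Beatrice (weight 1) → 2/7; Charles (weight 1/2) → 1/7; Isaac (weight 1) → 2/7.
Quentin is living and takes 1/7.
Albert predeceased; the 1/7 allotted to Albert's branch passes to Albert's issue by representation.
Tessa's line is the sole branch at this level, so the full 1/7 passes to Tessa's issue by representation.
The 1/7 is divided into 4 equal shares of 1/28 among Lydia, Harriet, Kenneth, Victor.
Lydia is living and takes 1/28.
Harriet is living and takes 1/28.
Kenneth is living and takes 1/28.
Victor is living and takes 1/28.
Beatrice is living and takes 2/7.
Charles is living and takes 1/7.
Isaac is living and takes 2/7.

Beatrice 2/7; Charles 1/7; Harriet 1/28; Isaac 2/7; Kenneth 1/28; Lydia 1/28; Quentin 1/7; Victor 1/28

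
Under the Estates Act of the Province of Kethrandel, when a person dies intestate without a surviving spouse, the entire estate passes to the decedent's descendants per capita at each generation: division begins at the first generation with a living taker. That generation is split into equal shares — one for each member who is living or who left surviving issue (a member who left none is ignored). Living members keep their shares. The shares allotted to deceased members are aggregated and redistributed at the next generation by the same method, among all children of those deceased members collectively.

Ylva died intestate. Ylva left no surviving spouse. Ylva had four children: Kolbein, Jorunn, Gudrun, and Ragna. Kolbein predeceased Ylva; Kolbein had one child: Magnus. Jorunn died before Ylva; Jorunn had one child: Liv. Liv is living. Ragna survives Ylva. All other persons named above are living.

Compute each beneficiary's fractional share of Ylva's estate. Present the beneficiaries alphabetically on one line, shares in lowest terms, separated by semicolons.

Gudrun 1/4; Liv 1/4; Magnus 1/4; Ragna 1/4

There is no surviving spouse, so the entire estate passes to Ylva's descendants per capita at each generation.
At generation 1 (Kolbein, Jorunn, Gudrun, Ragna) there are 4 shares of (1)/4 = 1/4 each.
Living: Gudrun and Ragna — each takes 1/4.
Deceased: Kolbein and Jorunn. Their combined 1/2 is pooled and carried to generation 2.
At generation 2 (Magnus, Liv) there are 2 shares of (1/2)/2 = 1/4 each.
Living: Magnus and Liv — each takes 1/4.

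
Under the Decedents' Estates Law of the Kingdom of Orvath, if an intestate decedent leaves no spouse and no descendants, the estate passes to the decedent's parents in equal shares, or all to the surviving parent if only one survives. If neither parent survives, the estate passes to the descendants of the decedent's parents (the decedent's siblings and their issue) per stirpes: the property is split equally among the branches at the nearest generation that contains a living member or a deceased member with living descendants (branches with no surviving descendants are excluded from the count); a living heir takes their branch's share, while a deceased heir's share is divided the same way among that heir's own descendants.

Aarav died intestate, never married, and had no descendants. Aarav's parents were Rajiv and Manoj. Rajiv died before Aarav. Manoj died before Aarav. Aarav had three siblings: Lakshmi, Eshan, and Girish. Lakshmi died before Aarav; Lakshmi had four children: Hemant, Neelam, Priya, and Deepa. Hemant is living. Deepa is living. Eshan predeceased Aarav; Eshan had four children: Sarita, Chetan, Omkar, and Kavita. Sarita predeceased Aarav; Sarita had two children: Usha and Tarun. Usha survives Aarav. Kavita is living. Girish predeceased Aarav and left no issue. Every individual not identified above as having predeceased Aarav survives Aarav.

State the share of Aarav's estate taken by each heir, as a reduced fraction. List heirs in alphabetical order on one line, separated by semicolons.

Neither parent survives and there are no descendants, so the estate passes to Aarav's siblings and their issue per stirpes.
Girish left no surviving issue, so that branch lapses and is disregarded.
The estate is divided into 2 equal shares of 1/2 among Lakshmi, Eshan.
Lakshmi predeceased; the 1/2 allotted to Lakshmi's branch passes to Lakshmi's issue by representation.
The 1/2 is divided into 4 equal shares of 1/8 among Hemant, Neelam, Priya, Deepa.
Hemant is living and takes 1/8.
Neelam is living and takes 1/8.
Priya is living and takes 1/8.
Deepa is living and takes 1/8.
Eshan predeceased; the 1/2 allotted to Eshan's branch passes to Eshan's issue by representation.
The 1/2 is divided into 4 equal shares of 1/8 among Sarita, Chetan, Omkar, Kavita.
Sarita predeceased; the 1/8 allotted to Sarita's branch passes to Sarita's issue by representation.
The 1/8 is divided into 2 equal shares of 1/16 among Usha, Tarun.
Usha is living and takes 1/16.
Tarun is living and takes 1/16.
Chetan is living and takes 1/8.
Omkar is living and takes 1/8.
Kavita is living and takes 1/8.

Chetan 1/8; Deepa 1/8; Hemant 1/8; Kavita 1/8; Neelam 1/8; Omkar 1/8; Priya 1/8; Tarun 1/16; Usha 1/16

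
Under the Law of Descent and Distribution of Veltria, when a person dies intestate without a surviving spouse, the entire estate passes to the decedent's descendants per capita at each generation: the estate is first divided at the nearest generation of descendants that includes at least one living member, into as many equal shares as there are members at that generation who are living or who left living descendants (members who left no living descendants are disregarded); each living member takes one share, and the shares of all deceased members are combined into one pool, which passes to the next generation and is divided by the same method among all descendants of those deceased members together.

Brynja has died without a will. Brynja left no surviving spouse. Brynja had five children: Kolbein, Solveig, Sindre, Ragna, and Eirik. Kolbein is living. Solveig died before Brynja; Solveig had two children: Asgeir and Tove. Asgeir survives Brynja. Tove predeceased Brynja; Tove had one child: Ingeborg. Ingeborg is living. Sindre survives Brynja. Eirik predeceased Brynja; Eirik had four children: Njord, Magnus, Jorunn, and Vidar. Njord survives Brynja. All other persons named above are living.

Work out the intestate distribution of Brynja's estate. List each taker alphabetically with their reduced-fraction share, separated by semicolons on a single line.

There is no surviving spouse, so the entire estate passes to Brynja's descendants per capita at each generation.
At generation 1 (Kolbein, Solveig, Sindre, Ragna, Eirik) there are 5 shares of (1)/5 = 1/5 each.
Living: Kolbein, Sindre, and Ragna — each takes 1/5.
Deceased: Solveig and Eirik. Their combined 2/5 is pooled and carried to generation 2.
At generation 2 (Asgeir, Tove, Njord, Magnus, Jorunn, Vidar) there are 6 shares of (2/5)/6 = 1/15 each.
Living: Asgeir, Njord, Magnus, Jorunn, and Vidar — each takes 1/15.
Deceased: Tove. That 1/15 share is carried to generation 3.
At generation 3 (Ingeborg) there are 1 shares of (1/15)/1 = 1/15 each.
Living: Ingeborg — each takes 1/15.

Asgeir 1/15; Ingeborg 1/15; Jorunn 1/15; Kolbein 1/5; Magnus 1/15; Njord 1/15; Ragna 1/5; Sindre 1/5; Vidar 1/15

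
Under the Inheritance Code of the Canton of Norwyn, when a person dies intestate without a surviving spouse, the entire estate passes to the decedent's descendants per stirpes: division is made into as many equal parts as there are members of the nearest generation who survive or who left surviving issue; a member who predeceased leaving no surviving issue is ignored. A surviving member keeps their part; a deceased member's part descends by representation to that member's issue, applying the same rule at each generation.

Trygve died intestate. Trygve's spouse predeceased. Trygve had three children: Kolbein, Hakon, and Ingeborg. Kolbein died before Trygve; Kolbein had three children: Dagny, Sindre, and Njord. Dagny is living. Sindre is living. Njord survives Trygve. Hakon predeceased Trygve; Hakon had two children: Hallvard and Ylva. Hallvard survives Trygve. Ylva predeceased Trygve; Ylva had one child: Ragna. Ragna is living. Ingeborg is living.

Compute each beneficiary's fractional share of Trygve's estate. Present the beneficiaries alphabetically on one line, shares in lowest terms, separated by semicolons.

Dagny 1/9; Hallvard 1/6; Ingeborg 1/3; Njord 1/9; Ragna 1/6; Sindre 1/9

There is no surviving spouse, so the entire estate passes to Trygve's descendants per stirpes.
The estate is divided into 3 equal shares of 1/3 among Kolbein, Hakon, Ingeborg.
Kolbein predeceased; the 1/3 allotted to Kolbein's branch passes to Kolbein's issue by representation.
The 1/3 is divided into 3 equal shares of 1/9 among Dagny, Sindre, Njord.
Dagny is living and takes 1/9.
Sindre is living and takes 1/9.
Njord is living and takes 1/9.
Hakon predeceased; the 1/3 allotted to Hakon's branch passes to Hakon's issue by representation.
The 1/3 is divided into 2 equal shares of 1/6 among Hallvard, Ylva.
Hallvard is living and takes 1/6.
Ylva predeceased; the 1/6 allotted to Ylva's branch passes to Ylva's issue by representation.
Ragna is the sole taker at this level and receives the full 1/6.
Ingeborg is living and takes 1/3.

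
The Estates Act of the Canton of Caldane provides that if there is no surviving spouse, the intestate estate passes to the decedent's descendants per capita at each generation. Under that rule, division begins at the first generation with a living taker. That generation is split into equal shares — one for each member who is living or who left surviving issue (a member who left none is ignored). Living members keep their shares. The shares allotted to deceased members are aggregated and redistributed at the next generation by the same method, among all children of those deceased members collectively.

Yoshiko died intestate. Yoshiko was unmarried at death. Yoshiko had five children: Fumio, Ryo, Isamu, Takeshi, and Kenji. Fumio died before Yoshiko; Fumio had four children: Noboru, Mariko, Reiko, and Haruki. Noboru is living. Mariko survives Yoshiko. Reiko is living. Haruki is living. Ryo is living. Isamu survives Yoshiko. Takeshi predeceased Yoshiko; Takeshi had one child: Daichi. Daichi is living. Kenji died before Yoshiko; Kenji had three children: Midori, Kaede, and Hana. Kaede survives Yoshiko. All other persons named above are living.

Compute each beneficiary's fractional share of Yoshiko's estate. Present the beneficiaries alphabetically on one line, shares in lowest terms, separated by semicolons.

There is no surviving spouse, so the entire estate passes to Yoshiko's descendants per capita at each generation.
At generation 1 (Fumio, Ryo, Isamu, Takeshi, Kenji) there are 5 shares of (1)/5 = 1/5 each.
Living: Ryo and Isamu — each takes 1/5.
Deceased: Fumio, Takeshi, and Kenji. Their combined 3/5 is pooled and carried to generation 2.
At generation 2 (Noboru, Mariko, Reiko, Haruki, Daichi, Midori, Kaede, Hana) there are 8 shares of (3/5)/8 = 3/40 each.
Living: Noboru, Mariko, Reiko, Haruki, Daichi, Midori, Kaede, and Hana — each takes 3/40.

Daichi 3/40; Hana 3/40; Haruki 3/40; Isamu 1/5; Kaede 3/40; Mariko 3/40; Midori 3/40; Noboru 3/40; Reiko 3/40; Ryo 1/5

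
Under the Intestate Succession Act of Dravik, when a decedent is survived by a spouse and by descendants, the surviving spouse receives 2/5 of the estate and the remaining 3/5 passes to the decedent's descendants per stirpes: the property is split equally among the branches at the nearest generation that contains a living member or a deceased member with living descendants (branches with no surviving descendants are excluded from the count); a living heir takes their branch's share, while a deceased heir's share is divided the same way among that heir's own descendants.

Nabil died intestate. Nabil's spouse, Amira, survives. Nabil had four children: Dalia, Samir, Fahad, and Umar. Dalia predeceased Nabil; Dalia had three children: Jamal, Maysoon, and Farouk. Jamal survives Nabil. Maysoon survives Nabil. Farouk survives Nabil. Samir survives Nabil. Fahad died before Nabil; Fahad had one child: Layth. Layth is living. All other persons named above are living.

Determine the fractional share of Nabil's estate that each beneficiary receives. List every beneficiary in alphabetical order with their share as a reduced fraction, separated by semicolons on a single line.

Amira, as surviving spouse, takes 2/5.
The remaining 3/5 passes to Nabil's descendants per stirpes.
The 3/5 is divided into 4 equal shares of 3/20 among Dalia, Samir, Fahad, Umar.
Dalia predeceased; the 3/20 allotted to Dalia's branch passes to Dalia's issue by representation.
The 3/20 is divided into 3 equal shares of 1/20 among Jamal, Maysoon, Farouk.
Jamal is living and takes 1/20.
Maysoon is living and takes 1/20.
Farouk is living and takes 1/20.
Samir is living and takes 3/20.
Fahad predeceased; the 3/20 allotted to Fahad's branch passes to Fahad's issue by representation.
Layth is the sole taker at this level and receives the full 3/20.
Umar is living and takes 3/20.

Amira 2/5; Farouk 1/20; Jamal 1/20; Layth 3/20; Maysoon 1/20; Samir 3/20; Umar 3/20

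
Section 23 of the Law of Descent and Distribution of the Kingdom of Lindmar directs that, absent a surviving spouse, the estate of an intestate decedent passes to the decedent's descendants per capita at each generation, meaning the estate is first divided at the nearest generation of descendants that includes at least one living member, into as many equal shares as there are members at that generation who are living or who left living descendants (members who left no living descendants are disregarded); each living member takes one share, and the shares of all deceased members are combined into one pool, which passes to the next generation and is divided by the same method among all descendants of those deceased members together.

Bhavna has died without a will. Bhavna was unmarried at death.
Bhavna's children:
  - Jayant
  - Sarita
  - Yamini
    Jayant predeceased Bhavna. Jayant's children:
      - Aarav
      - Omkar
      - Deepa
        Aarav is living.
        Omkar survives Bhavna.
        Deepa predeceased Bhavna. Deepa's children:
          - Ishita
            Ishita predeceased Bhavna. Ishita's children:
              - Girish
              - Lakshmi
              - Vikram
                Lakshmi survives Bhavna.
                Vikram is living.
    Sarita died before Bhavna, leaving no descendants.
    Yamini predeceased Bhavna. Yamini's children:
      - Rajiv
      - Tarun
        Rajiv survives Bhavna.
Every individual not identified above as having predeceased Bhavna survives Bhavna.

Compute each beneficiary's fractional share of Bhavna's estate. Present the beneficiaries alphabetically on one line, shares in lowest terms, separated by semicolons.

Aarav 1/5; Girish 1/15; Lakshmi 1/15; Omkar 1/5; Rajiv 1/5; Tarun 1/5; Vikram 1/15

There is no surviving spouse, so the entire estate passes to Bhavna's descendants per capita at each generation.
No one at generation 1 (Jayant, Yamini) is living; moving to the next generation.
At generation 2 (Aarav, Omkar, Deepa, Rajiv, Tarun) there are 5 shares of (1)/5 = 1/5 each.
Living: Aarav, Omkar, Rajiv, and Tarun — each takes 1/5.
Deceased: Deepa. That 1/5 share is carried to generation 3.
At generation 3 (Ishita) there are 1 shares of (1/5)/1 = 1/5 each.
Deceased: Ishita. That 1/5 share is carried to generation 4.
At generation 4 (Girish, Lakshmi, Vikram) there are 3 shares of (1/5)/3 = 1/15 each.
Living: Girish, Lakshmi, and Vikram — each takes 1/15.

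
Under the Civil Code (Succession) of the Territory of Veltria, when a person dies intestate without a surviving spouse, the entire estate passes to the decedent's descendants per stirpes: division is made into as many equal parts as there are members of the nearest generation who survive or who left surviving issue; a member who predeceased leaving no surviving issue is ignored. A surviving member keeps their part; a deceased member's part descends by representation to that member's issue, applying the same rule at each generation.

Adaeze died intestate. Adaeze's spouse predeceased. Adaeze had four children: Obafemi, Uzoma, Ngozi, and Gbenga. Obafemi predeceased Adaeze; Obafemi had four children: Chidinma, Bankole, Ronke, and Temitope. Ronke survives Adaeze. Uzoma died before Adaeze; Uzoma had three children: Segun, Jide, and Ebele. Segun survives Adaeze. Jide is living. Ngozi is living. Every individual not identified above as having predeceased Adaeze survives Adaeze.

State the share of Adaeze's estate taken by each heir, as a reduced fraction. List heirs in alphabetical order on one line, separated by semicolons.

There is no surviving spouse, so the entire estate passes to Adaeze's descendants per stirpes.
The estate is divided into 4 equal shares of 1/4 among Obafemi, Uzoma, Ngozi, Gbenga.
Obafemi predeceased; the 1/4 allotted to Obafemi's branch passes to Obafemi's issue by representation.
The 1/4 is divided into 4 equal shares of 1/16 among Chidinma, Bankole, Ronke, Temitope.
Chidinma is living and takes 1/16.
Bankole is living and takes 1/16.
Ronke is living and takes 1/16.
Temitope is living and takes 1/16.
Uzoma predeceased; the 1/4 allotted to Uzoma's branch passes to Uzoma's issue by representation.
The 1/4 is divided into 3 equal shares of 1/12 among Segun, Jide, Ebele.
Segun is living and takes 1/12.
Jide is living and takes 1/12.
Ebele is living and takes 1/12.
Ngozi is living and takes 1/4.
Gbenga is living and takes 1/4.

Bankole 1/16; Chidinma 1/16; Ebele 1/12; Gbenga 1/4; Jide 1/12; Ngozi 1/4; Ronke 1/16; Segun 1/12; Temitope 1/16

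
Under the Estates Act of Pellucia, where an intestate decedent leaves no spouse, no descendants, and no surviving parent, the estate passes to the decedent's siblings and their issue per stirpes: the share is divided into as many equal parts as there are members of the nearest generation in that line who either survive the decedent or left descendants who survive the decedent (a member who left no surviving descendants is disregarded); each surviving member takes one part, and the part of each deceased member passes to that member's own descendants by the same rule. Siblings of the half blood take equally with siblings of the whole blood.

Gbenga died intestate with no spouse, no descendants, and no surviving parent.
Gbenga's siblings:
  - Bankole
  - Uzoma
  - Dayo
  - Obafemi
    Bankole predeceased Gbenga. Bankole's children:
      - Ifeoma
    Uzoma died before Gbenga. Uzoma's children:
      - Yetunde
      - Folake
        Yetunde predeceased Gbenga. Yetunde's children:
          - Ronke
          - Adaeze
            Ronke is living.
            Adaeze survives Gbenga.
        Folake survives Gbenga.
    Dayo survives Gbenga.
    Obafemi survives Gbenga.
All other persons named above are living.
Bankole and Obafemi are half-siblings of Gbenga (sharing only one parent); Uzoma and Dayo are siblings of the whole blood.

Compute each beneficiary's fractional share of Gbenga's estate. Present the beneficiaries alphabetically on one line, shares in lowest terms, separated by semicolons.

No spouse, descendants, or parent survives, so the estate passes to Gbenga's siblings per stirpes.
Half-blood and whole-blood siblings take equally under the stated rule.
The estate is divided into 4 equal shares of 1/4 among Bankole, Uzoma, Dayo, Obafemi.
Bankole predeceased; the 1/4 allotted to Bankole's branch passes to Bankole's issue by representation.
Ifeoma is the sole taker at this level and receives the full 1/4.
Uzoma predeceased; the 1/4 allotted to Uzoma's branch passes to Uzoma's issue by representation.
The 1/4 is divided into 2 equal shares of 1/8 among Yetunde, Folake.
Yetunde predeceased; the 1/8 allotted to Yetunde's branch passes to Yetunde's issue by representation.
The 1/8 is divided into 2 equal shares of 1/16 among Ronke, Adaeze.
Ronke is living and takes 1/16.
Adaeze is living and takes 1/16.
Folake is living and takes 1/8.
Dayo is living and takes 1/4.
Obafemi is living and takes 1/4.

Adaeze 1/16; Dayo 1/4; Folake 1/8; Ifeoma 1/4; Obafemi 1/4; Ronke 1/16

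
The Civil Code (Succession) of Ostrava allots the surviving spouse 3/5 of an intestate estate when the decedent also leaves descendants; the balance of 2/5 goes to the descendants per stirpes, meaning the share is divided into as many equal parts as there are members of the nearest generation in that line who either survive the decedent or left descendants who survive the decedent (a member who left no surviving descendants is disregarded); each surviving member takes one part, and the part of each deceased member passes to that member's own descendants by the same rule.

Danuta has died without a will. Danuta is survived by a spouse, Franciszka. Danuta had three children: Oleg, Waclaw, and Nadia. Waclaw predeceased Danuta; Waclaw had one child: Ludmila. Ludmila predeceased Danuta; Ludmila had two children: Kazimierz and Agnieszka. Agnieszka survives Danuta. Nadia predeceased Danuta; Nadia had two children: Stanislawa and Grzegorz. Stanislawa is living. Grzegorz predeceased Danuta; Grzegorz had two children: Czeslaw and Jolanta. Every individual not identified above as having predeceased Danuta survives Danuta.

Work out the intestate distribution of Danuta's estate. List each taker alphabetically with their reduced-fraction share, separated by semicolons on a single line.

Agnieszka 1/15; Czeslaw 1/30; Franciszka 3/5; Jolanta 1/30; Kazimierz 1/15; Oleg 2/15; Stanislawa 1/15

Franciszka, as surviving spouse, takes 3/5.
The remaining 2/5 passes to Danuta's descendants per stirpes.
The 2/5 is divided into 3 equal shares of 2/15 among Oleg, Waclaw, Nadia.
Oleg is living and takes 2/15.
Waclaw predeceased; the 2/15 allotted to Waclaw's branch passes to Waclaw's issue by representation.
Ludmila's line is the sole branch at this level, so the full 2/15 passes to Ludmila's issue by representation.
The 2/15 is divided into 2 equal shares of 1/15 among Kazimierz, Agnieszka.
Kazimierz is living and takes 1/15.
Agnieszka is living and takes 1/15.
Nadia predeceased; the 2/15 allotted to Nadia's branch passes to Nadia's issue by representation.
The 2/15 is divided into 2 equal shares of 1/15 among Stanislawa, Grzegorz.
Stanislawa is living and takes 1/15.
Grzegorz predeceased; the 1/15 allotted to Grzegorz's branch passes to Grzegorz's issue by representation.
The 1/15 is divided into 2 equal shares of 1/30 among Czeslaw, Jolanta.
Czeslaw is living and takes 1/30.
Jolanta is living and takes 1/30.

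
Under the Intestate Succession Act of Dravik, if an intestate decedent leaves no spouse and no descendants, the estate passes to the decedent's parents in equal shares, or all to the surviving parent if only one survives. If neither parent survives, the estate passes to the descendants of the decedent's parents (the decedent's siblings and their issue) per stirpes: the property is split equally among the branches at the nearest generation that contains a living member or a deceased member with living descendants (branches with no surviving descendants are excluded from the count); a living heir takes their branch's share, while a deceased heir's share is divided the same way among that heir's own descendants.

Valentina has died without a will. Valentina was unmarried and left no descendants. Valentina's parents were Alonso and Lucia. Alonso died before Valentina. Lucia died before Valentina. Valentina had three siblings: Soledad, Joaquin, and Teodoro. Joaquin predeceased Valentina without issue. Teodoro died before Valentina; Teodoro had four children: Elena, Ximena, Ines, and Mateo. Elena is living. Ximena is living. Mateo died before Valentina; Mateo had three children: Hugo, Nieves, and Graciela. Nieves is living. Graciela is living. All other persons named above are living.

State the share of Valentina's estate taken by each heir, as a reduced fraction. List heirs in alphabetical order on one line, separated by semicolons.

Elena 1/8; Graciela 1/24; Hugo 1/24; Ines 1/8; Nieves 1/24; Soledad 1/2; Ximena 1/8

Neither parent survives and there are no descendants, so the estate passes to Valentina's siblings and their issue per stirpes.
Joaquin left no surviving issue, so that branch lapses and is disregarded.
The estate is divided into 2 equal shares of 1/2 among Soledad, Teodoro.
Soledad is living and takes 1/2.
Teodoro predeceased; the 1/2 allotted to Teodoro's branch passes to Teodoro's issue by representation.
The 1/2 is divided into 4 equal shares of 1/8 among Elena, Ximena, Ines, Mateo.
Elena is living and takes 1/8.
Ximena is living and takes 1/8.
Ines is living and takes 1/8.
Mateo predeceased; the 1/8 allotted to Mateo's branch passes to Mateo's issue by representation.
The 1/8 is divided into 3 equal shares of 1/24 among Hugo, Nieves, Graciela.
Hugo is living and takes 1/24.
Nieves is living and takes 1/24.
Graciela is living and takes 1/24.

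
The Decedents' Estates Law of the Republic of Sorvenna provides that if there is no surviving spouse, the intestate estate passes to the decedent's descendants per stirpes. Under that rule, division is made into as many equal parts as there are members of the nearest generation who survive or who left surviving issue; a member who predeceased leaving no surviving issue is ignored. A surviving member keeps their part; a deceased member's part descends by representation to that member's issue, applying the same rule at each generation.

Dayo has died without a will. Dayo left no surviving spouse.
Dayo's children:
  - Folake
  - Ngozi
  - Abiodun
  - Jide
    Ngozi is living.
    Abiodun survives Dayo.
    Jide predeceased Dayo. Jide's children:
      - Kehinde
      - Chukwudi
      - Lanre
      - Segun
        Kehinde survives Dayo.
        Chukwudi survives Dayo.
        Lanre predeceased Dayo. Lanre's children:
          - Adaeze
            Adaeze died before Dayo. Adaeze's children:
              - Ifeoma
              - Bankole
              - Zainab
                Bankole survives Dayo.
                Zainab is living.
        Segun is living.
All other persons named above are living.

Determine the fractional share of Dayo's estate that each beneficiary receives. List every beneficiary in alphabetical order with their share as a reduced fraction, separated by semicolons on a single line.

Abiodun 1/4; Bankole 1/48; Chukwudi 1/16; Folake 1/4; Ifeoma 1/48; Kehinde 1/16; Ngozi 1/4; Segun 1/16; Zainab 1/48

There is no surviving spouse, so the entire estate passes to Dayo's descendants per stirpes.
The estate is divided into 4 equal shares of 1/4 among Folake, Ngozi, Abiodun, Jide.
Folake is living and takes 1/4.
Ngozi is living and takes 1/4.
Abiodun is living and takes 1/4.
Jide predeceased; the 1/4 allotted to Jide's branch passes to Jide's issue by representation.
The 1/4 is divided into 4 equal shares of 1/16 among Kehinde, Chukwudi, Lanre, Segun.
Kehinde is living and takes 1/16.
Chukwudi is living and takes 1/16.
Lanre predeceased; the 1/16 allotted to Lanre's branch passes to Lanre's issue by representation.
Adaeze's line is the sole branch at this level, so the full 1/16 passes to Adaeze's issue by representation.
The 1/16 is divided into 3 equal shares of 1/48 among Ifeoma, Bankole, Zainab.
Ifeoma is living and takes 1/48.
Bankole is living and takes 1/48.
Zainab is living and takes 1/48.
Segun is living and takes 1/16.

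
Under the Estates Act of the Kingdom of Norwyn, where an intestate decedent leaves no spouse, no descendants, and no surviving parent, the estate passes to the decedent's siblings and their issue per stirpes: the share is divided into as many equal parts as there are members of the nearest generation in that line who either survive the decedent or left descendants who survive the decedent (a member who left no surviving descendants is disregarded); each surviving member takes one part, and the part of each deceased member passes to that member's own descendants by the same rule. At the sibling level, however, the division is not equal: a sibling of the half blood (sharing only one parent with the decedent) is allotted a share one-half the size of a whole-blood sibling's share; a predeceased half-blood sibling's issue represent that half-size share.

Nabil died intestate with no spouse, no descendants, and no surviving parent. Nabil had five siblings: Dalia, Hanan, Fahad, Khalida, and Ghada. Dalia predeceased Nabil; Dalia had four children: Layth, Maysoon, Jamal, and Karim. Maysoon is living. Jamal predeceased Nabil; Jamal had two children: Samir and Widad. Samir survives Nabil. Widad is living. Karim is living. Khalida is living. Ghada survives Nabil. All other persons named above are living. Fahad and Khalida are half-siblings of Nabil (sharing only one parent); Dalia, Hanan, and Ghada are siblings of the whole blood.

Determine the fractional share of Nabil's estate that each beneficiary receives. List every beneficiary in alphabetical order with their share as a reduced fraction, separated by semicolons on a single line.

Fahad 1/8; Ghada 1/4; Hanan 1/4; Karim 1/16; Khalida 1/8; Layth 1/16; Maysoon 1/16; Samir 1/32; Widad 1/32

No spouse, descendants, or parent survives, so the estate passes to Nabil's siblings per stirpes.
Half-blood siblings count for one-half the weight of whole-blood siblings at the initial division.
Dividing 1 in proportion to weights (total weight 4): Dalia (weight 1) → 1/4; Hanan (weight 1) → 1/4; Fahad (weight 1/2) → 1/8; Khalida (weight 1/2) → 1/8; Ghada (weight 1) → 1/4.
Dalia predeceased; the 1/4 allotted to Dalia's branch passes to Dalia's issue by representation.
The 1/4 is divided into 4 equal shares of 1/16 among Layth, Maysoon, Jamal, Karim.
Layth is living and takes 1/16.
Maysoon is living and takes 1/16.
Jamal predeceased; the 1/16 allotted to Jamal's branch passes to Jamal's issue by representation.
The 1/16 is divided into 2 equal shares of 1/32 among Samir, Widad.
Samir is living and takes 1/32.
Widad is living and takes 1/32.
Karim is living and takes 1/16.
Hanan is living and takes 1/4.
Fahad is living and takes 1/8.
Khalida is living and takes 1/8.
Ghada is living and takes 1/4.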